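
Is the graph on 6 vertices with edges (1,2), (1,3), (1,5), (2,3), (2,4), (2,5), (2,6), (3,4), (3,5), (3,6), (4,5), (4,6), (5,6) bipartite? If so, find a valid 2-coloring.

Step 1: Attempt 2-coloring using BFS:
  Start at vertex 1, assign color 0
  Color vertex 2 with color 1 (neighbor of 1)
  Color vertex 3 with color 1 (neighbor of 1)
  Color vertex 5 with color 1 (neighbor of 1)

Step 2: Conflict found! Vertices 2 and 3 are adjacent but have the same color.
This means the graph contains an odd cycle.

The graph is NOT bipartite.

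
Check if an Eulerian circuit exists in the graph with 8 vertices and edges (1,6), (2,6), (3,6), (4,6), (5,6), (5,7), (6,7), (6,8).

Step 1: Find the degree of each vertex:
  deg(1) = 1
  deg(2) = 1
  deg(3) = 1
  deg(4) = 1
  deg(5) = 2
  deg(6) = 7
  deg(7) = 2
  deg(8) = 1

Step 2: Count vertices with odd degree:
  Odd-degree vertices: 1, 2, 3, 4, 6, 8 (6 total)

Step 3: Apply Euler's theorem:
  - Eulerian circuit exists iff graph is connected and all vertices have even degree
  - Eulerian path exists iff graph is connected and has 0 or 2 odd-degree vertices

Graph has 6 odd-degree vertices (need 0 or 2).
Neither Eulerian path nor Eulerian circuit exists.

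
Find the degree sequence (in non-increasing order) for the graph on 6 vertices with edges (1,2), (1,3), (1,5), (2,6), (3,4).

Step 1: Count edges incident to each vertex:
  deg(1) = 3 (neighbors: 2, 3, 5)
  deg(2) = 2 (neighbors: 1, 6)
  deg(3) = 2 (neighbors: 1, 4)
  deg(4) = 1 (neighbors: 3)
  deg(5) = 1 (neighbors: 1)
  deg(6) = 1 (neighbors: 2)

Step 2: Sort degrees in non-increasing order:
  Degrees: [3, 2, 2, 1, 1, 1] -> sorted: [3, 2, 2, 1, 1, 1]

Degree sequence: [3, 2, 2, 1, 1, 1]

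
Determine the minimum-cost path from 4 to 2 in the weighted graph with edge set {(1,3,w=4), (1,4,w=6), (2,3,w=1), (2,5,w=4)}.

Step 1: Build adjacency list with weights:
  1: 3(w=4), 4(w=6)
  2: 3(w=1), 5(w=4)
  3: 1(w=4), 2(w=1)
  4: 1(w=6)
  5: 2(w=4)

Step 2: Apply Dijkstra's algorithm from vertex 4:
  Visit vertex 4 (distance=0)
    Update dist[1] = 6
  Visit vertex 1 (distance=6)
    Update dist[3] = 10
  Visit vertex 3 (distance=10)
    Update dist[2] = 11
  Visit vertex 2 (distance=11)
    Update dist[5] = 15

Step 3: Shortest path: 4 -> 1 -> 3 -> 2
Total weight: 6 + 4 + 1 = 11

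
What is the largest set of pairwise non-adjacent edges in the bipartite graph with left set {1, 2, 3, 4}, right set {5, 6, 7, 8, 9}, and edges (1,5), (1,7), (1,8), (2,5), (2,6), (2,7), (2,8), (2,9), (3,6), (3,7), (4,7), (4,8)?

Step 1: List the neighbors of each left vertex:
  1: 5, 7, 8
  2: 5, 6, 7, 8, 9
  3: 6, 7
  4: 7, 8

Step 2: Greedily match left vertices, then look for augmenting paths:
  Match 1 -- 5
  Match 2 -- 6
  Match 3 -- 7
  Match 4 -- 8
  No augmenting path remains.

Step 3: Verify this is maximum:
  Matching size 4 = min(|L|, |R|) = min(4, 5), which is an upper bound, so this matching is maximum.

Maximum matching: {(1,5), (2,6), (3,7), (4,8)}
Size: 4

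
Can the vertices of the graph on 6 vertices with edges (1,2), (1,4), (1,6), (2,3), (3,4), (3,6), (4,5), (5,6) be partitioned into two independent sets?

Step 1: Attempt 2-coloring using BFS:
  Start at vertex 1, assign color 0
  Color vertex 2 with color 1 (neighbor of 1)
  Color vertex 4 with color 1 (neighbor of 1)
  Color vertex 6 with color 1 (neighbor of 1)
  Color vertex 3 with color 0 (neighbor of 2)
  Color vertex 5 with color 0 (neighbor of 4)

Step 2: 2-coloring succeeded. No conflicts found.
  Set A (color 0): {1, 3, 5}
  Set B (color 1): {2, 4, 6}

The graph is bipartite with partition {1, 3, 5}, {2, 4, 6}.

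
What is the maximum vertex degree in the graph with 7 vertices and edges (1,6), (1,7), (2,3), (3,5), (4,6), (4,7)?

Step 1: Count edges incident to each vertex:
  deg(1) = 2 (neighbors: 6, 7)
  deg(2) = 1 (neighbors: 3)
  deg(3) = 2 (neighbors: 2, 5)
  deg(4) = 2 (neighbors: 6, 7)
  deg(5) = 1 (neighbors: 3)
  deg(6) = 2 (neighbors: 1, 4)
  deg(7) = 2 (neighbors: 1, 4)

Step 2: Find maximum:
  max(2, 1, 2, 2, 1, 2, 2) = 2 (vertex 1)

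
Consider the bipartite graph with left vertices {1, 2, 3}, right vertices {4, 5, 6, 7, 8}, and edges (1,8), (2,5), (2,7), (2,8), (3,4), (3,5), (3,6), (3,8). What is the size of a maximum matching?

Step 1: List the neighbors of each left vertex:
  1: 8
  2: 5, 7, 8
  3: 4, 5, 6, 8

Step 2: Greedily match left vertices, then look for augmenting paths:
  Match 1 -- 8
  Match 2 -- 5
  Match 3 -- 4
  No augmenting path remains.

Step 3: Verify this is maximum:
  Matching size 3 = min(|L|, |R|) = min(3, 5), which is an upper bound, so this matching is maximum.

Maximum matching: {(1,8), (2,5), (3,4)}
Size: 3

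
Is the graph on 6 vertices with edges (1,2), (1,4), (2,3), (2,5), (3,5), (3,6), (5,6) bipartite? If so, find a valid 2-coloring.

Step 1: Attempt 2-coloring using BFS:
  Start at vertex 1, assign color 0
  Color vertex 2 with color 1 (neighbor of 1)
  Color vertex 4 with color 1 (neighbor of 1)
  Color vertex 3 with color 0 (neighbor of 2)
  Color vertex 5 with color 0 (neighbor of 2)

Step 2: Conflict found! Vertices 3 and 5 are adjacent but have the same color.
This means the graph contains an odd cycle.

The graph is NOT bipartite.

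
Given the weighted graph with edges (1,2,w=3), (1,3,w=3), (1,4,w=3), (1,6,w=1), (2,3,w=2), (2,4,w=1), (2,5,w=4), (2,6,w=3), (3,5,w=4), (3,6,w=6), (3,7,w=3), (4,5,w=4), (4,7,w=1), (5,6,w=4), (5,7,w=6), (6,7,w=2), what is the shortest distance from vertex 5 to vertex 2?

Step 1: Build adjacency list with weights:
  1: 2(w=3), 3(w=3), 4(w=3), 6(w=1)
  2: 1(w=3), 3(w=2), 4(w=1), 5(w=4), 6(w=3)
  3: 1(w=3), 2(w=2), 5(w=4), 6(w=6), 7(w=3)
  4: 1(w=3), 2(w=1), 5(w=4), 7(w=1)
  5: 2(w=4), 3(w=4), 4(w=4), 6(w=4), 7(w=6)
  6: 1(w=1), 2(w=3), 3(w=6), 5(w=4), 7(w=2)
  7: 3(w=3), 4(w=1), 5(w=6), 6(w=2)

Step 2: Apply Dijkstra's algorithm from vertex 5:
  Visit vertex 5 (distance=0)
    Update dist[2] = 4
    Update dist[3] = 4
    Update dist[4] = 4
    Update dist[6] = 4
    Update dist[7] = 6
  Visit vertex 2 (distance=4)
    Update dist[1] = 7

Step 3: Shortest path: 5 -> 2
Total weight: 4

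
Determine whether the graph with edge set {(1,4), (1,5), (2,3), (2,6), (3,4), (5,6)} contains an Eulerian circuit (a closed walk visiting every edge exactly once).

Step 1: Find the degree of each vertex:
  deg(1) = 2
  deg(2) = 2
  deg(3) = 2
  deg(4) = 2
  deg(5) = 2
  deg(6) = 2

Step 2: Count vertices with odd degree:
  All vertices have even degree (0 odd-degree vertices)

Step 3: Apply Euler's theorem:
  - Eulerian circuit exists iff graph is connected and all vertices have even degree
  - Eulerian path exists iff graph is connected and has 0 or 2 odd-degree vertices

Graph is connected with 0 odd-degree vertices.
Both Eulerian circuit and Eulerian path exist.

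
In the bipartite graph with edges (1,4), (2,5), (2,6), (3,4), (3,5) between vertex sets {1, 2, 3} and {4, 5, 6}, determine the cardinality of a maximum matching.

Step 1: List the neighbors of each left vertex:
  1: 4
  2: 5, 6
  3: 4, 5

Step 2: Greedily match left vertices, then look for augmenting paths:
  Match 1 -- 4
  Match 2 -- 6
  Match 3 -- 5
  No augmenting path remains.

Step 3: Verify this is maximum:
  Matching size 3 = min(|L|, |R|) = min(3, 3), which is an upper bound, so this matching is maximum.

Maximum matching: {(1,4), (2,6), (3,5)}
Size: 3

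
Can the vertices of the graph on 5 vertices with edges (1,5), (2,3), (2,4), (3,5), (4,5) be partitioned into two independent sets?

Step 1: Attempt 2-coloring using BFS:
  Start at vertex 1, assign color 0
  Color vertex 5 with color 1 (neighbor of 1)
  Color vertex 3 with color 0 (neighbor of 5)
  Color vertex 4 with color 0 (neighbor of 5)
  Color vertex 2 with color 1 (neighbor of 3)

Step 2: 2-coloring succeeded. No conflicts found.
  Set A (color 0): {1, 3, 4}
  Set B (color 1): {2, 5}

The graph is bipartite with partition {1, 3, 4}, {2, 5}.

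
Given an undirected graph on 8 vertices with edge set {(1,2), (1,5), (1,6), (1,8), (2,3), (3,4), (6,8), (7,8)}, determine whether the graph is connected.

Step 1: Build adjacency list from edges:
  1: 2, 5, 6, 8
  2: 1, 3
  3: 2, 4
  4: 3
  5: 1
  6: 1, 8
  7: 8
  8: 1, 6, 7

Step 2: Run BFS/DFS from vertex 1:
  Visited: {1, 2, 5, 6, 8, 3, 7, 4}
  Reached 8 of 8 vertices

Step 3: All 8 vertices reached from vertex 1, so the graph is connected.
Answer: Yes, the graph is connected.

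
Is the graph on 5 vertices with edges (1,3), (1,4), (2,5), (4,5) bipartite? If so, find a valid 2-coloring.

Step 1: Attempt 2-coloring using BFS:
  Start at vertex 1, assign color 0
  Color vertex 3 with color 1 (neighbor of 1)
  Color vertex 4 with color 1 (neighbor of 1)
  Color vertex 5 with color 0 (neighbor of 4)
  Color vertex 2 with color 1 (neighbor of 5)

Step 2: 2-coloring succeeded. No conflicts found.
  Set A (color 0): {1, 5}
  Set B (color 1): {2, 3, 4}

The graph is bipartite with partition {1, 5}, {2, 3, 4}.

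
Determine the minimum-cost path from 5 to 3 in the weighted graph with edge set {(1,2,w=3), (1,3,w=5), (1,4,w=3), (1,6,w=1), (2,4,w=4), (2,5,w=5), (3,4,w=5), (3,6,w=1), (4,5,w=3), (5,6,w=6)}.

Step 1: Build adjacency list with weights:
  1: 2(w=3), 3(w=5), 4(w=3), 6(w=1)
  2: 1(w=3), 4(w=4), 5(w=5)
  3: 1(w=5), 4(w=5), 6(w=1)
  4: 1(w=3), 2(w=4), 3(w=5), 5(w=3)
  5: 2(w=5), 4(w=3), 6(w=6)
  6: 1(w=1), 3(w=1), 5(w=6)

Step 2: Apply Dijkstra's algorithm from vertex 5:
  Visit vertex 5 (distance=0)
    Update dist[2] = 5
    Update dist[4] = 3
    Update dist[6] = 6
  Visit vertex 4 (distance=3)
    Update dist[1] = 6
    Update dist[3] = 8
  Visit vertex 2 (distance=5)
  Visit vertex 1 (distance=6)
  Visit vertex 6 (distance=6)
    Update dist[3] = 7
  Visit vertex 3 (distance=7)

Step 3: Shortest path: 5 -> 6 -> 3
Total weight: 6 + 1 = 7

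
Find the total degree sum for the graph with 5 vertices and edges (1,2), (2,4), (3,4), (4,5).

Step 1: Count edges incident to each vertex:
  deg(1) = 1 (neighbors: 2)
  deg(2) = 2 (neighbors: 1, 4)
  deg(3) = 1 (neighbors: 4)
  deg(4) = 3 (neighbors: 2, 3, 5)
  deg(5) = 1 (neighbors: 4)

Step 2: Sum all degrees:
  1 + 2 + 1 + 3 + 1 = 8

Verification: sum of degrees = 2 * |E| = 2 * 4 = 8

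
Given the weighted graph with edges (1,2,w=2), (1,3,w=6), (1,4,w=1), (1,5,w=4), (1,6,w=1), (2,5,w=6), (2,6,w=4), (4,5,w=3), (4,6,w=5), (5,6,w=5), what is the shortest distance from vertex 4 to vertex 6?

Step 1: Build adjacency list with weights:
  1: 2(w=2), 3(w=6), 4(w=1), 5(w=4), 6(w=1)
  2: 1(w=2), 5(w=6), 6(w=4)
  3: 1(w=6)
  4: 1(w=1), 5(w=3), 6(w=5)
  5: 1(w=4), 2(w=6), 4(w=3), 6(w=5)
  6: 1(w=1), 2(w=4), 4(w=5), 5(w=5)

Step 2: Apply Dijkstra's algorithm from vertex 4:
  Visit vertex 4 (distance=0)
    Update dist[1] = 1
    Update dist[5] = 3
    Update dist[6] = 5
  Visit vertex 1 (distance=1)
    Update dist[2] = 3
    Update dist[3] = 7
    Update dist[6] = 2
  Visit vertex 6 (distance=2)

Step 3: Shortest path: 4 -> 1 -> 6
Total weight: 1 + 1 = 2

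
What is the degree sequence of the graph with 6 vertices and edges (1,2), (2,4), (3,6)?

Step 1: Count edges incident to each vertex:
  deg(1) = 1 (neighbors: 2)
  deg(2) = 2 (neighbors: 1, 4)
  deg(3) = 1 (neighbors: 6)
  deg(4) = 1 (neighbors: 2)
  deg(5) = 0 (neighbors: none)
  deg(6) = 1 (neighbors: 3)

Step 2: Sort degrees in non-increasing order:
  Degrees: [1, 2, 1, 1, 0, 1] -> sorted: [2, 1, 1, 1, 1, 0]

Degree sequence: [2, 1, 1, 1, 1, 0]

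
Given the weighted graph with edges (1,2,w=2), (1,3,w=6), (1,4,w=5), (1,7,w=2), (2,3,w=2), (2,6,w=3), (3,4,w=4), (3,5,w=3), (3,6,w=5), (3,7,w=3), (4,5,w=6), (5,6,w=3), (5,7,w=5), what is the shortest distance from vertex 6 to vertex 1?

Step 1: Build adjacency list with weights:
  1: 2(w=2), 3(w=6), 4(w=5), 7(w=2)
  2: 1(w=2), 3(w=2), 6(w=3)
  3: 1(w=6), 2(w=2), 4(w=4), 5(w=3), 6(w=5), 7(w=3)
  4: 1(w=5), 3(w=4), 5(w=6)
  5: 3(w=3), 4(w=6), 6(w=3), 7(w=5)
  6: 2(w=3), 3(w=5), 5(w=3)
  7: 1(w=2), 3(w=3), 5(w=5)

Step 2: Apply Dijkstra's algorithm from vertex 6:
  Visit vertex 6 (distance=0)
    Update dist[2] = 3
    Update dist[3] = 5
    Update dist[5] = 3
  Visit vertex 2 (distance=3)
    Update dist[1] = 5
  Visit vertex 5 (distance=3)
    Update dist[4] = 9
    Update dist[7] = 8
  Visit vertex 1 (distance=5)
    Update dist[7] = 7

Step 3: Shortest path: 6 -> 2 -> 1
Total weight: 3 + 2 = 5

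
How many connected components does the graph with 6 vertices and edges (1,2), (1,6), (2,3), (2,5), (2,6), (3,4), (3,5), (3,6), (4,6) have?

Step 1: Build adjacency list from edges:
  1: 2, 6
  2: 1, 3, 5, 6
  3: 2, 4, 5, 6
  4: 3, 6
  5: 2, 3
  6: 1, 2, 3, 4

Step 2: Run BFS/DFS from vertex 1:
  Visited: {1, 2, 6, 3, 5, 4}
  Reached 6 of 6 vertices

Step 3: All 6 vertices reached from vertex 1, so the graph is connected.
Number of connected components: 1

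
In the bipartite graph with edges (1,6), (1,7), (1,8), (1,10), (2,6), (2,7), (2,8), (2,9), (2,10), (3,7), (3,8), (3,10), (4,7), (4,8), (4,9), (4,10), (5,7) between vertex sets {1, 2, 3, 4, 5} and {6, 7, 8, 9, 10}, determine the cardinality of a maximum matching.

Step 1: List the neighbors of each left vertex:
  1: 6, 7, 8, 10
  2: 6, 7, 8, 9, 10
  3: 7, 8, 10
  4: 7, 8, 9, 10
  5: 7

Step 2: Greedily match left vertices, then look for augmenting paths:
  Match 1 -- 6
  Match 2 -- 10
  Match 3 -- 8
  Match 4 -- 9
  Match 5 -- 7
  No augmenting path remains.

Step 3: Verify this is maximum:
  Matching size 5 = min(|L|, |R|) = min(5, 5), which is an upper bound, so this matching is maximum.

Maximum matching: {(1,6), (2,10), (3,8), (4,9), (5,7)}
Size: 5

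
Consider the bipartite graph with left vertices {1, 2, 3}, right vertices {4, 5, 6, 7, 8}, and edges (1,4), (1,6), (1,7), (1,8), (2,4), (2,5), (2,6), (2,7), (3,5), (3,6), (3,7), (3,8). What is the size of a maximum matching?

Step 1: List the neighbors of each left vertex:
  1: 4, 6, 7, 8
  2: 4, 5, 6, 7
  3: 5, 6, 7, 8

Step 2: Greedily match left vertices, then look for augmenting paths:
  Match 1 -- 4
  Match 2 -- 5
  Match 3 -- 6
  No augmenting path remains.

Step 3: Verify this is maximum:
  Matching size 3 = min(|L|, |R|) = min(3, 5), which is an upper bound, so this matching is maximum.

Maximum matching: {(1,4), (2,5), (3,6)}
Size: 3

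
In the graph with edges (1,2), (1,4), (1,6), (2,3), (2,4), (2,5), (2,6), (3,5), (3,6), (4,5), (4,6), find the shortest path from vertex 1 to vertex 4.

Step 1: Build adjacency list:
  1: 2, 4, 6
  2: 1, 3, 4, 5, 6
  3: 2, 5, 6
  4: 1, 2, 5, 6
  5: 2, 3, 4
  6: 1, 2, 3, 4

Step 2: BFS from vertex 1 to find shortest path to 4:
  vertex 2 reached at distance 1
  vertex 4 reached at distance 1

Step 3: Shortest path: 1 -> 4
Path length: 1 edge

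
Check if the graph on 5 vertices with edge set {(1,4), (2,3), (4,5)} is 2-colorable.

Step 1: Attempt 2-coloring using BFS:
  Start at vertex 1, assign color 0
  Color vertex 4 with color 1 (neighbor of 1)
  Color vertex 5 with color 0 (neighbor of 4)
  Start new component at vertex 2, assign color 0
  Color vertex 3 with color 1 (neighbor of 2)

Step 2: 2-coloring succeeded. No conflicts found.
  Set A (color 0): {1, 2, 5}
  Set B (color 1): {3, 4}

The graph is bipartite with partition {1, 2, 5}, {3, 4}.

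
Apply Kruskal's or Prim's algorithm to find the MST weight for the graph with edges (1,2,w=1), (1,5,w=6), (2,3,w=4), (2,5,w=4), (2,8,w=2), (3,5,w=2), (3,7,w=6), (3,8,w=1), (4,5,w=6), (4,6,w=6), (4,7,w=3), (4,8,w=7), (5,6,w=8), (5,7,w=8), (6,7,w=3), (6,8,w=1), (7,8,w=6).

Apply Kruskal's algorithm (sort edges by weight, add if no cycle):

Sorted edges by weight:
  (1,2) w=1
  (3,8) w=1
  (6,8) w=1
  (2,8) w=2
  (3,5) w=2
  (4,7) w=3
  (6,7) w=3
  (2,5) w=4
  (2,3) w=4
  (1,5) w=6
  (3,7) w=6
  (4,6) w=6
  (4,5) w=6
  (7,8) w=6
  (4,8) w=7
  (5,6) w=8
  (5,7) w=8

Add edge (1,2) w=1 -- no cycle. Running total: 1
Add edge (3,8) w=1 -- no cycle. Running total: 2
Add edge (6,8) w=1 -- no cycle. Running total: 3
Add edge (2,8) w=2 -- no cycle. Running total: 5
Add edge (3,5) w=2 -- no cycle. Running total: 7
Add edge (4,7) w=3 -- no cycle. Running total: 10
Add edge (6,7) w=3 -- no cycle. Running total: 13

MST edges: (1,2,w=1), (3,8,w=1), (6,8,w=1), (2,8,w=2), (3,5,w=2), (4,7,w=3), (6,7,w=3)
Total MST weight: 1 + 1 + 1 + 2 + 2 + 3 + 3 = 13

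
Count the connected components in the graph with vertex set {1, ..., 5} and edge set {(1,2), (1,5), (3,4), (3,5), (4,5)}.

Step 1: Build adjacency list from edges:
  1: 2, 5
  2: 1
  3: 4, 5
  4: 3, 5
  5: 1, 3, 4

Step 2: Run BFS/DFS from vertex 1:
  Visited: {1, 2, 5, 3, 4}
  Reached 5 of 5 vertices

Step 3: All 5 vertices reached from vertex 1, so the graph is connected.
Number of connected components: 1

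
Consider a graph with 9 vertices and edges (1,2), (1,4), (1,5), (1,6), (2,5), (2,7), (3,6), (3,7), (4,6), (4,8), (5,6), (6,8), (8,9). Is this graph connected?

Step 1: Build adjacency list from edges:
  1: 2, 4, 5, 6
  2: 1, 5, 7
  3: 6, 7
  4: 1, 6, 8
  5: 1, 2, 6
  6: 1, 3, 4, 5, 8
  7: 2, 3
  8: 4, 6, 9
  9: 8

Step 2: Run BFS/DFS from vertex 1:
  Visited: {1, 2, 4, 5, 6, 7, 8, 3, 9}
  Reached 9 of 9 vertices

Step 3: All 9 vertices reached from vertex 1, so the graph is connected.
Answer: Yes, the graph is connected.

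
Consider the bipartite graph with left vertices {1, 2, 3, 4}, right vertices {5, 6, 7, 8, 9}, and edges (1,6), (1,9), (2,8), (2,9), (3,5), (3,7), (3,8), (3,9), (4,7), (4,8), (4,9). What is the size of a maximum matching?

Step 1: List the neighbors of each left vertex:
  1: 6, 9
  2: 8, 9
  3: 5, 7, 8, 9
  4: 7, 8, 9

Step 2: Greedily match left vertices, then look for augmenting paths:
  Match 1 -- 6
  Match 2 -- 8
  Match 3 -- 5
  Match 4 -- 7
  No augmenting path remains.

Step 3: Verify this is maximum:
  Matching size 4 = min(|L|, |R|) = min(4, 5), which is an upper bound, so this matching is maximum.

Maximum matching: {(1,6), (2,8), (3,5), (4,7)}
Size: 4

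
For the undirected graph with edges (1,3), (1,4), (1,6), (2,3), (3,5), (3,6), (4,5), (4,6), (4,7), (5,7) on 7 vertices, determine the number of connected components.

Step 1: Build adjacency list from edges:
  1: 3, 4, 6
  2: 3
  3: 1, 2, 5, 6
  4: 1, 5, 6, 7
  5: 3, 4, 7
  6: 1, 3, 4
  7: 4, 5

Step 2: Run BFS/DFS from vertex 1:
  Visited: {1, 3, 4, 6, 2, 5, 7}
  Reached 7 of 7 vertices

Step 3: All 7 vertices reached from vertex 1, so the graph is connected.
Number of connected components: 1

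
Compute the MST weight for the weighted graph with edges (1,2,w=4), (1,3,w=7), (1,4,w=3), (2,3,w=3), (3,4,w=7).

Apply Kruskal's algorithm (sort edges by weight, add if no cycle):

Sorted edges by weight:
  (1,4) w=3
  (2,3) w=3
  (1,2) w=4
  (1,3) w=7
  (3,4) w=7

Add edge (1,4) w=3 -- no cycle. Running total: 3
Add edge (2,3) w=3 -- no cycle. Running total: 6
Add edge (1,2) w=4 -- no cycle. Running total: 10

MST edges: (1,4,w=3), (2,3,w=3), (1,2,w=4)
Total MST weight: 3 + 3 + 4 = 10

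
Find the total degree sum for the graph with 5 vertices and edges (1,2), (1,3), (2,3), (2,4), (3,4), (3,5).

Step 1: Count edges incident to each vertex:
  deg(1) = 2 (neighbors: 2, 3)
  deg(2) = 3 (neighbors: 1, 3, 4)
  deg(3) = 4 (neighbors: 1, 2, 4, 5)
  deg(4) = 2 (neighbors: 2, 3)
  deg(5) = 1 (neighbors: 3)

Step 2: Sum all degrees:
  2 + 3 + 4 + 2 + 1 = 12

Verification: sum of degrees = 2 * |E| = 2 * 6 = 12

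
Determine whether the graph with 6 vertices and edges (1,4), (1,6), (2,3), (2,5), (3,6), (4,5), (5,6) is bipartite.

Step 1: Attempt 2-coloring using BFS:
  Start at vertex 1, assign color 0
  Color vertex 4 with color 1 (neighbor of 1)
  Color vertex 6 with color 1 (neighbor of 1)
  Color vertex 5 with color 0 (neighbor of 4)
  Color vertex 3 with color 0 (neighbor of 6)
  Color vertex 2 with color 1 (neighbor of 5)

Step 2: 2-coloring succeeded. No conflicts found.
  Set A (color 0): {1, 3, 5}
  Set B (color 1): {2, 4, 6}

The graph is bipartite with partition {1, 3, 5}, {2, 4, 6}.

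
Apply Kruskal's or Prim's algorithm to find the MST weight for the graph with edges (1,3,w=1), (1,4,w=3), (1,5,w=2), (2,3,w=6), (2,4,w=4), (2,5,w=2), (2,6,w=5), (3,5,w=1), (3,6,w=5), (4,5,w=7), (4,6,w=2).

Apply Kruskal's algorithm (sort edges by weight, add if no cycle):

Sorted edges by weight:
  (1,3) w=1
  (3,5) w=1
  (1,5) w=2
  (2,5) w=2
  (4,6) w=2
  (1,4) w=3
  (2,4) w=4
  (2,6) w=5
  (3,6) w=5
  (2,3) w=6
  (4,5) w=7

Add edge (1,3) w=1 -- no cycle. Running total: 1
Add edge (3,5) w=1 -- no cycle. Running total: 2
Skip edge (1,5) w=2 -- would create cycle
Add edge (2,5) w=2 -- no cycle. Running total: 4
Add edge (4,6) w=2 -- no cycle. Running total: 6
Add edge (1,4) w=3 -- no cycle. Running total: 9

MST edges: (1,3,w=1), (3,5,w=1), (2,5,w=2), (4,6,w=2), (1,4,w=3)
Total MST weight: 1 + 1 + 2 + 2 + 3 = 9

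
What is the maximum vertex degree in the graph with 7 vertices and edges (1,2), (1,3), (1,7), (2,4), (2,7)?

Step 1: Count edges incident to each vertex:
  deg(1) = 3 (neighbors: 2, 3, 7)
  deg(2) = 3 (neighbors: 1, 4, 7)
  deg(3) = 1 (neighbors: 1)
  deg(4) = 1 (neighbors: 2)
  deg(5) = 0 (neighbors: none)
  deg(6) = 0 (neighbors: none)
  deg(7) = 2 (neighbors: 1, 2)

Step 2: Find maximum:
  max(3, 3, 1, 1, 0, 0, 2) = 3 (vertex 1)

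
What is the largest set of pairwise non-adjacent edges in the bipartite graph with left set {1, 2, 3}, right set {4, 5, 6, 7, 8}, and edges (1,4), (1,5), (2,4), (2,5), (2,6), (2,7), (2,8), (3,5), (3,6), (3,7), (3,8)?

Step 1: List the neighbors of each left vertex:
  1: 4, 5
  2: 4, 5, 6, 7, 8
  3: 5, 6, 7, 8

Step 2: Greedily match left vertices, then look for augmenting paths:
  Match 1 -- 4
  Match 2 -- 5
  Match 3 -- 6
  No augmenting path remains.

Step 3: Verify this is maximum:
  Matching size 3 = min(|L|, |R|) = min(3, 5), which is an upper bound, so this matching is maximum.

Maximum matching: {(1,4), (2,5), (3,6)}
Size: 3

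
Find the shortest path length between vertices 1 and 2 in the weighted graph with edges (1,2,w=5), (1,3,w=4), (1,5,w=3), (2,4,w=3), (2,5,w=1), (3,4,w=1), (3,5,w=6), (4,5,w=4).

Step 1: Build adjacency list with weights:
  1: 2(w=5), 3(w=4), 5(w=3)
  2: 1(w=5), 4(w=3), 5(w=1)
  3: 1(w=4), 4(w=1), 5(w=6)
  4: 2(w=3), 3(w=1), 5(w=4)
  5: 1(w=3), 2(w=1), 3(w=6), 4(w=4)

Step 2: Apply Dijkstra's algorithm from vertex 1:
  Visit vertex 1 (distance=0)
    Update dist[2] = 5
    Update dist[3] = 4
    Update dist[5] = 3
  Visit vertex 5 (distance=3)
    Update dist[2] = 4
    Update dist[4] = 7
  Visit vertex 2 (distance=4)

Step 3: Shortest path: 1 -> 5 -> 2
Total weight: 3 + 1 = 4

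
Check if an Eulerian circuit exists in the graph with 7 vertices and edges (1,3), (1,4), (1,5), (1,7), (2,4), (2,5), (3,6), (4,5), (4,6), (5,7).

Step 1: Find the degree of each vertex:
  deg(1) = 4
  deg(2) = 2
  deg(3) = 2
  deg(4) = 4
  deg(5) = 4
  deg(6) = 2
  deg(7) = 2

Step 2: Count vertices with odd degree:
  All vertices have even degree (0 odd-degree vertices)

Step 3: Apply Euler's theorem:
  - Eulerian circuit exists iff graph is connected and all vertices have even degree
  - Eulerian path exists iff graph is connected and has 0 or 2 odd-degree vertices

Graph is connected with 0 odd-degree vertices.
Both Eulerian circuit and Eulerian path exist.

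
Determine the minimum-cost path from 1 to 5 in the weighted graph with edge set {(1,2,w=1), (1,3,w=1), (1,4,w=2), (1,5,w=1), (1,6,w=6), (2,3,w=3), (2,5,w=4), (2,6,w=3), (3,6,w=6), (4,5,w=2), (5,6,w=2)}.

Step 1: Build adjacency list with weights:
  1: 2(w=1), 3(w=1), 4(w=2), 5(w=1), 6(w=6)
  2: 1(w=1), 3(w=3), 5(w=4), 6(w=3)
  3: 1(w=1), 2(w=3), 6(w=6)
  4: 1(w=2), 5(w=2)
  5: 1(w=1), 2(w=4), 4(w=2), 6(w=2)
  6: 1(w=6), 2(w=3), 3(w=6), 5(w=2)

Step 2: Apply Dijkstra's algorithm from vertex 1:
  Visit vertex 1 (distance=0)
    Update dist[2] = 1
    Update dist[3] = 1
    Update dist[4] = 2
    Update dist[5] = 1
    Update dist[6] = 6
  Visit vertex 2 (distance=1)
    Update dist[6] = 4
  Visit vertex 3 (distance=1)
  Visit vertex 5 (distance=1)
    Update dist[6] = 3

Step 3: Shortest path: 1 -> 5
Total weight: 1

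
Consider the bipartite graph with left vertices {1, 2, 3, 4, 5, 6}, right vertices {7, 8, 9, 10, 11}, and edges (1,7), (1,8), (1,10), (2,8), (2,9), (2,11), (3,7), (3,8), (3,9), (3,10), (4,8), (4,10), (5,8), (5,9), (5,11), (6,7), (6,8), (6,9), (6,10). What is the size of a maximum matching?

Step 1: List the neighbors of each left vertex:
  1: 7, 8, 10
  2: 8, 9, 11
  3: 7, 8, 9, 10
  4: 8, 10
  5: 8, 9, 11
  6: 7, 8, 9, 10

Step 2: Greedily match left vertices, then look for augmenting paths:
  Match 1 -- 7
  Match 2 -- 8
  Match 3 -- 9
  Match 4 -- 10
  Match 5 -- 11
  No augmenting path remains.

Step 3: Verify this is maximum:
  Matching size 5 = min(|L|, |R|) = min(6, 5), which is an upper bound, so this matching is maximum.

Maximum matching: {(1,7), (2,8), (3,9), (4,10), (5,11)}
Size: 5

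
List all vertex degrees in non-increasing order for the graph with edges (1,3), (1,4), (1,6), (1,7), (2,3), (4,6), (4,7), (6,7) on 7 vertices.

Step 1: Count edges incident to each vertex:
  deg(1) = 4 (neighbors: 3, 4, 6, 7)
  deg(2) = 1 (neighbors: 3)
  deg(3) = 2 (neighbors: 1, 2)
  deg(4) = 3 (neighbors: 1, 6, 7)
  deg(5) = 0 (neighbors: none)
  deg(6) = 3 (neighbors: 1, 4, 7)
  deg(7) = 3 (neighbors: 1, 4, 6)

Step 2: Sort degrees in non-increasing order:
  Degrees: [4, 1, 2, 3, 0, 3, 3] -> sorted: [4, 3, 3, 3, 2, 1, 0]

Degree sequence: [4, 3, 3, 3, 2, 1, 0]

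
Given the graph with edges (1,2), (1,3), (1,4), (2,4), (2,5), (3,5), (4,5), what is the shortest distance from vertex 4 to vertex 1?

Step 1: Build adjacency list:
  1: 2, 3, 4
  2: 1, 4, 5
  3: 1, 5
  4: 1, 2, 5
  5: 2, 3, 4

Step 2: BFS from vertex 4 to find shortest path to 1:
  vertex 1 reached at distance 1

Step 3: Shortest path: 4 -> 1
Path length: 1 edge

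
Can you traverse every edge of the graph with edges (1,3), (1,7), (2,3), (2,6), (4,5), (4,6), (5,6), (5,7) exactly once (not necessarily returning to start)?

Step 1: Find the degree of each vertex:
  deg(1) = 2
  deg(2) = 2
  deg(3) = 2
  deg(4) = 2
  deg(5) = 3
  deg(6) = 3
  deg(7) = 2

Step 2: Count vertices with odd degree:
  Odd-degree vertices: 5, 6 (2 total)

Step 3: Apply Euler's theorem:
  - Eulerian circuit exists iff graph is connected and all vertices have even degree
  - Eulerian path exists iff graph is connected and has 0 or 2 odd-degree vertices

Graph is connected with exactly 2 odd-degree vertices (5, 6).
Eulerian path exists (starting and ending at the odd-degree vertices), but no Eulerian circuit.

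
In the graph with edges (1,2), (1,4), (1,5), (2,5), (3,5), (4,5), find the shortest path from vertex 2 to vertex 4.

Step 1: Build adjacency list:
  1: 2, 4, 5
  2: 1, 5
  3: 5
  4: 1, 5
  5: 1, 2, 3, 4

Step 2: BFS from vertex 2 to find shortest path to 4:
  vertex 1 reached at distance 1
  vertex 5 reached at distance 1
  vertex 4 reached at distance 2

Step 3: Shortest path: 2 -> 5 -> 4
Path length: 2 edges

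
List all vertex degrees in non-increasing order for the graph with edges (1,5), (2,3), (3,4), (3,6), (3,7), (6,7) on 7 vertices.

Step 1: Count edges incident to each vertex:
  deg(1) = 1 (neighbors: 5)
  deg(2) = 1 (neighbors: 3)
  deg(3) = 4 (neighbors: 2, 4, 6, 7)
  deg(4) = 1 (neighbors: 3)
  deg(5) = 1 (neighbors: 1)
  deg(6) = 2 (neighbors: 3, 7)
  deg(7) = 2 (neighbors: 3, 6)

Step 2: Sort degrees in non-increasing order:
  Degrees: [1, 1, 4, 1, 1, 2, 2] -> sorted: [4, 2, 2, 1, 1, 1, 1]

Degree sequence: [4, 2, 2, 1, 1, 1, 1]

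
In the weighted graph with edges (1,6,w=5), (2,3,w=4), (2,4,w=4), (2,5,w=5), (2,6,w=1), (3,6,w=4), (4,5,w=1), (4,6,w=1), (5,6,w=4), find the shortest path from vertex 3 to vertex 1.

Step 1: Build adjacency list with weights:
  1: 6(w=5)
  2: 3(w=4), 4(w=4), 5(w=5), 6(w=1)
  3: 2(w=4), 6(w=4)
  4: 2(w=4), 5(w=1), 6(w=1)
  5: 2(w=5), 4(w=1), 6(w=4)
  6: 1(w=5), 2(w=1), 3(w=4), 4(w=1), 5(w=4)

Step 2: Apply Dijkstra's algorithm from vertex 3:
  Visit vertex 3 (distance=0)
    Update dist[2] = 4
    Update dist[6] = 4
  Visit vertex 2 (distance=4)
    Update dist[4] = 8
    Update dist[5] = 9
  Visit vertex 6 (distance=4)
    Update dist[1] = 9
    Update dist[4] = 5
    Update dist[5] = 8
  Visit vertex 4 (distance=5)
    Update dist[5] = 6
  Visit vertex 5 (distance=6)
  Visit vertex 1 (distance=9)

Step 3: Shortest path: 3 -> 6 -> 1
Total weight: 4 + 5 = 9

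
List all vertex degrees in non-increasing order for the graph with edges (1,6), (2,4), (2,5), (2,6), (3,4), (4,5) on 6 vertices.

Step 1: Count edges incident to each vertex:
  deg(1) = 1 (neighbors: 6)
  deg(2) = 3 (neighbors: 4, 5, 6)
  deg(3) = 1 (neighbors: 4)
  deg(4) = 3 (neighbors: 2, 3, 5)
  deg(5) = 2 (neighbors: 2, 4)
  deg(6) = 2 (neighbors: 1, 2)

Step 2: Sort degrees in non-increasing order:
  Degrees: [1, 3, 1, 3, 2, 2] -> sorted: [3, 3, 2, 2, 1, 1]

Degree sequence: [3, 3, 2, 2, 1, 1]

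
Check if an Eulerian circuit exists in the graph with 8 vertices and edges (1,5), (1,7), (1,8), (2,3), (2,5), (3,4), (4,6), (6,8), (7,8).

Step 1: Find the degree of each vertex:
  deg(1) = 3
  deg(2) = 2
  deg(3) = 2
  deg(4) = 2
  deg(5) = 2
  deg(6) = 2
  deg(7) = 2
  deg(8) = 3

Step 2: Count vertices with odd degree:
  Odd-degree vertices: 1, 8 (2 total)

Step 3: Apply Euler's theorem:
  - Eulerian circuit exists iff graph is connected and all vertices have even degree
  - Eulerian path exists iff graph is connected and has 0 or 2 odd-degree vertices

Graph is connected with exactly 2 odd-degree vertices (1, 8).
Eulerian path exists (starting and ending at the odd-degree vertices), but no Eulerian circuit.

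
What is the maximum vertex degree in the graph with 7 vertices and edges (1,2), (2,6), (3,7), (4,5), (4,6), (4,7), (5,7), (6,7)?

Step 1: Count edges incident to each vertex:
  deg(1) = 1 (neighbors: 2)
  deg(2) = 2 (neighbors: 1, 6)
  deg(3) = 1 (neighbors: 7)
  deg(4) = 3 (neighbors: 5, 6, 7)
  deg(5) = 2 (neighbors: 4, 7)
  deg(6) = 3 (neighbors: 2, 4, 7)
  deg(7) = 4 (neighbors: 3, 4, 5, 6)

Step 2: Find maximum:
  max(1, 2, 1, 3, 2, 3, 4) = 4 (vertex 7)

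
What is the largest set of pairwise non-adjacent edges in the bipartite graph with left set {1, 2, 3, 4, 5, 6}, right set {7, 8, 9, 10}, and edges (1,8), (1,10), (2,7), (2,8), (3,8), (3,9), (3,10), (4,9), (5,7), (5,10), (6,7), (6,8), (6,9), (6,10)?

Step 1: List the neighbors of each left vertex:
  1: 8, 10
  2: 7, 8
  3: 8, 9, 10
  4: 9
  5: 7, 10
  6: 7, 8, 9, 10

Step 2: Greedily match left vertices, then look for augmenting paths:
  Match 1 -- 8
  Match 2 -- 7
  Match 3 -- 9
  Match 5 -- 10
  No augmenting path remains.

Step 3: Verify this is maximum:
  Matching size 4 = min(|L|, |R|) = min(6, 4), which is an upper bound, so this matching is maximum.

Maximum matching: {(1,8), (2,7), (3,9), (5,10)}
Size: 4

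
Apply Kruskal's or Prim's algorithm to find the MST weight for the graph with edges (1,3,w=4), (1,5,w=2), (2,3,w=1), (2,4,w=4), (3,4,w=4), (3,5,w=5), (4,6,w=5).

Apply Kruskal's algorithm (sort edges by weight, add if no cycle):

Sorted edges by weight:
  (2,3) w=1
  (1,5) w=2
  (1,3) w=4
  (2,4) w=4
  (3,4) w=4
  (3,5) w=5
  (4,6) w=5

Add edge (2,3) w=1 -- no cycle. Running total: 1
Add edge (1,5) w=2 -- no cycle. Running total: 3
Add edge (1,3) w=4 -- no cycle. Running total: 7
Add edge (2,4) w=4 -- no cycle. Running total: 11
Skip edge (3,4) w=4 -- would create cycle
Skip edge (3,5) w=5 -- would create cycle
Add edge (4,6) w=5 -- no cycle. Running total: 16

MST edges: (2,3,w=1), (1,5,w=2), (1,3,w=4), (2,4,w=4), (4,6,w=5)
Total MST weight: 1 + 2 + 4 + 4 + 5 = 16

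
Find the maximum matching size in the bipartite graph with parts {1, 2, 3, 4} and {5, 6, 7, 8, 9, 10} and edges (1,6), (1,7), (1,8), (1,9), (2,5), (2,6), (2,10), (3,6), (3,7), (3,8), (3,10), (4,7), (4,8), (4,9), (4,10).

Step 1: List the neighbors of each left vertex:
  1: 6, 7, 8, 9
  2: 5, 6, 10
  3: 6, 7, 8, 10
  4: 7, 8, 9, 10

Step 2: Greedily match left vertices, then look for augmenting paths:
  Match 1 -- 6
  Match 2 -- 5
  Match 3 -- 7
  Match 4 -- 8
  No augmenting path remains.

Step 3: Verify this is maximum:
  Matching size 4 = min(|L|, |R|) = min(4, 6), which is an upper bound, so this matching is maximum.

Maximum matching: {(1,6), (2,5), (3,7), (4,8)}
Size: 4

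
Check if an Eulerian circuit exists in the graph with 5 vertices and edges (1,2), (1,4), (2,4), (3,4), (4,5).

Step 1: Find the degree of each vertex:
  deg(1) = 2
  deg(2) = 2
  deg(3) = 1
  deg(4) = 4
  deg(5) = 1

Step 2: Count vertices with odd degree:
  Odd-degree vertices: 3, 5 (2 total)

Step 3: Apply Euler's theorem:
  - Eulerian circuit exists iff graph is connected and all vertices have even degree
  - Eulerian path exists iff graph is connected and has 0 or 2 odd-degree vertices

Graph is connected with exactly 2 odd-degree vertices (3, 5).
Eulerian path exists (starting and ending at the odd-degree vertices), but no Eulerian circuit.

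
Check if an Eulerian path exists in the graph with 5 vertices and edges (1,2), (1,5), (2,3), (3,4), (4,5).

Step 1: Find the degree of each vertex:
  deg(1) = 2
  deg(2) = 2
  deg(3) = 2
  deg(4) = 2
  deg(5) = 2

Step 2: Count vertices with odd degree:
  All vertices have even degree (0 odd-degree vertices)

Step 3: Apply Euler's theorem:
  - Eulerian circuit exists iff graph is connected and all vertices have even degree
  - Eulerian path exists iff graph is connected and has 0 or 2 odd-degree vertices

Graph is connected with 0 odd-degree vertices.
Both Eulerian circuit and Eulerian path exist.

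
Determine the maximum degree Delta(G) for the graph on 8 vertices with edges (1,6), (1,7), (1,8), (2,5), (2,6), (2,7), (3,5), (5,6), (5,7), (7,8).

Step 1: Count edges incident to each vertex:
  deg(1) = 3 (neighbors: 6, 7, 8)
  deg(2) = 3 (neighbors: 5, 6, 7)
  deg(3) = 1 (neighbors: 5)
  deg(4) = 0 (neighbors: none)
  deg(5) = 4 (neighbors: 2, 3, 6, 7)
  deg(6) = 3 (neighbors: 1, 2, 5)
  deg(7) = 4 (neighbors: 1, 2, 5, 8)
  deg(8) = 2 (neighbors: 1, 7)

Step 2: Find maximum:
  max(3, 3, 1, 0, 4, 3, 4, 2) = 4 (vertex 5)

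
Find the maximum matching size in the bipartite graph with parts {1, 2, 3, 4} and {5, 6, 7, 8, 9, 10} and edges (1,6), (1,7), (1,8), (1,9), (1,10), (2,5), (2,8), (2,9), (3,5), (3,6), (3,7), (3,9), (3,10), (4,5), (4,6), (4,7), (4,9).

Step 1: List the neighbors of each left vertex:
  1: 6, 7, 8, 9, 10
  2: 5, 8, 9
  3: 5, 6, 7, 9, 10
  4: 5, 6, 7, 9

Step 2: Greedily match left vertices, then look for augmenting paths:
  Match 1 -- 6
  Match 2 -- 5
  Match 3 -- 7
  Match 4 -- 9
  No augmenting path remains.

Step 3: Verify this is maximum:
  Matching size 4 = min(|L|, |R|) = min(4, 6), which is an upper bound, so this matching is maximum.

Maximum matching: {(1,6), (2,5), (3,7), (4,9)}
Size: 4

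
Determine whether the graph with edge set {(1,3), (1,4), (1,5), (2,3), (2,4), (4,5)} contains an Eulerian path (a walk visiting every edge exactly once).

Step 1: Find the degree of each vertex:
  deg(1) = 3
  deg(2) = 2
  deg(3) = 2
  deg(4) = 3
  deg(5) = 2

Step 2: Count vertices with odd degree:
  Odd-degree vertices: 1, 4 (2 total)

Step 3: Apply Euler's theorem:
  - Eulerian circuit exists iff graph is connected and all vertices have even degree
  - Eulerian path exists iff graph is connected and has 0 or 2 odd-degree vertices

Graph is connected with exactly 2 odd-degree vertices (1, 4).
Eulerian path exists (starting and ending at the odd-degree vertices), but no Eulerian circuit.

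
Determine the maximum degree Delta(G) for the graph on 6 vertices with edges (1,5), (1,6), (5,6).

Step 1: Count edges incident to each vertex:
  deg(1) = 2 (neighbors: 5, 6)
  deg(2) = 0 (neighbors: none)
  deg(3) = 0 (neighbors: none)
  deg(4) = 0 (neighbors: none)
  deg(5) = 2 (neighbors: 1, 6)
  deg(6) = 2 (neighbors: 1, 5)

Step 2: Find maximum:
  max(2, 0, 0, 0, 2, 2) = 2 (vertex 1)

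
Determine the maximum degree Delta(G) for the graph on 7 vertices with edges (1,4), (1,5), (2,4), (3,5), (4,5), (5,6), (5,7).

Step 1: Count edges incident to each vertex:
  deg(1) = 2 (neighbors: 4, 5)
  deg(2) = 1 (neighbors: 4)
  deg(3) = 1 (neighbors: 5)
  deg(4) = 3 (neighbors: 1, 2, 5)
  deg(5) = 5 (neighbors: 1, 3, 4, 6, 7)
  deg(6) = 1 (neighbors: 5)
  deg(7) = 1 (neighbors: 5)

Step 2: Find maximum:
  max(2, 1, 1, 3, 5, 1, 1) = 5 (vertex 5)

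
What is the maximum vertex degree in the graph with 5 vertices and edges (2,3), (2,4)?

Step 1: Count edges incident to each vertex:
  deg(1) = 0 (neighbors: none)
  deg(2) = 2 (neighbors: 3, 4)
  deg(3) = 1 (neighbors: 2)
  deg(4) = 1 (neighbors: 2)
  deg(5) = 0 (neighbors: none)

Step 2: Find maximum:
  max(0, 2, 1, 1, 0) = 2 (vertex 2)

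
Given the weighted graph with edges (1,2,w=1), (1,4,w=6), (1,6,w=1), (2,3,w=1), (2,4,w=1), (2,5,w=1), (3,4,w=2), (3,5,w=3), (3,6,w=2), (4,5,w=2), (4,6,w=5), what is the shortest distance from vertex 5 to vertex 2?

Step 1: Build adjacency list with weights:
  1: 2(w=1), 4(w=6), 6(w=1)
  2: 1(w=1), 3(w=1), 4(w=1), 5(w=1)
  3: 2(w=1), 4(w=2), 5(w=3), 6(w=2)
  4: 1(w=6), 2(w=1), 3(w=2), 5(w=2), 6(w=5)
  5: 2(w=1), 3(w=3), 4(w=2)
  6: 1(w=1), 3(w=2), 4(w=5)

Step 2: Apply Dijkstra's algorithm from vertex 5:
  Visit vertex 5 (distance=0)
    Update dist[2] = 1
    Update dist[3] = 3
    Update dist[4] = 2
  Visit vertex 2 (distance=1)
    Update dist[1] = 2
    Update dist[3] = 2

Step 3: Shortest path: 5 -> 2
Total weight: 1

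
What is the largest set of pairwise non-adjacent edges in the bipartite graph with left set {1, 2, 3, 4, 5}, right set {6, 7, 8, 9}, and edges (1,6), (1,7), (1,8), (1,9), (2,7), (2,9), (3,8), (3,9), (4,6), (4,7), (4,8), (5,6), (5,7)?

Step 1: List the neighbors of each left vertex:
  1: 6, 7, 8, 9
  2: 7, 9
  3: 8, 9
  4: 6, 7, 8
  5: 6, 7

Step 2: Greedily match left vertices, then look for augmenting paths:
  Match 1 -- 9
  Match 2 -- 7
  Match 3 -- 8
  Match 4 -- 6
  No augmenting path remains.

Step 3: Verify this is maximum:
  Matching size 4 = min(|L|, |R|) = min(5, 4), which is an upper bound, so this matching is maximum.

Maximum matching: {(1,9), (2,7), (3,8), (4,6)}
Size: 4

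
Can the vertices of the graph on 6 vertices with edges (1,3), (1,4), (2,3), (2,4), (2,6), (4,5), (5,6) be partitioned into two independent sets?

Step 1: Attempt 2-coloring using BFS:
  Start at vertex 1, assign color 0
  Color vertex 3 with color 1 (neighbor of 1)
  Color vertex 4 with color 1 (neighbor of 1)
  Color vertex 2 with color 0 (neighbor of 3)
  Color vertex 5 with color 0 (neighbor of 4)
  Color vertex 6 with color 1 (neighbor of 2)

Step 2: 2-coloring succeeded. No conflicts found.
  Set A (color 0): {1, 2, 5}
  Set B (color 1): {3, 4, 6}

The graph is bipartite with partition {1, 2, 5}, {3, 4, 6}.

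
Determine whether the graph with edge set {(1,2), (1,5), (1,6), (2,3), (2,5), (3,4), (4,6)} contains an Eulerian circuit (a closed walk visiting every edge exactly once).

Step 1: Find the degree of each vertex:
  deg(1) = 3
  deg(2) = 3
  deg(3) = 2
  deg(4) = 2
  deg(5) = 2
  deg(6) = 2

Step 2: Count vertices with odd degree:
  Odd-degree vertices: 1, 2 (2 total)

Step 3: Apply Euler's theorem:
  - Eulerian circuit exists iff graph is connected and all vertices have even degree
  - Eulerian path exists iff graph is connected and has 0 or 2 odd-degree vertices

Graph is connected with exactly 2 odd-degree vertices (1, 2).
Eulerian path exists (starting and ending at the odd-degree vertices), but no Eulerian circuit.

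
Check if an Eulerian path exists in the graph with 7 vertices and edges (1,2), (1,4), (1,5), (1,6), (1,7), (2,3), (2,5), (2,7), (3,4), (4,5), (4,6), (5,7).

Step 1: Find the degree of each vertex:
  deg(1) = 5
  deg(2) = 4
  deg(3) = 2
  deg(4) = 4
  deg(5) = 4
  deg(6) = 2
  deg(7) = 3

Step 2: Count vertices with odd degree:
  Odd-degree vertices: 1, 7 (2 total)

Step 3: Apply Euler's theorem:
  - Eulerian circuit exists iff graph is connected and all vertices have even degree
  - Eulerian path exists iff graph is connected and has 0 or 2 odd-degree vertices

Graph is connected with exactly 2 odd-degree vertices (1, 7).
Eulerian path exists (starting and ending at the odd-degree vertices), but no Eulerian circuit.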